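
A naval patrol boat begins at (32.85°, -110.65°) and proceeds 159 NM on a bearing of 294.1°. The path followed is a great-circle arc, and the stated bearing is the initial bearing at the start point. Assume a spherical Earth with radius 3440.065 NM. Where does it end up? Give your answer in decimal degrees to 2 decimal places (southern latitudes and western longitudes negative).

latitude 33.90°, longitude -113.56°

Central angle δ = d/R = 0.046220 rad.
Start latitude φ₁ = 0.573341 rad; initial bearing θ = 5.133013 rad.
Destination latitude: φ₂ = arcsin( sin φ₁ cos δ + cos φ₁ sin δ cos θ ) = arcsin(0.557712) = 33.90°.
Then Δλ = atan2(-0.035432, 0.696406) = -0.050834 rad, from sin θ sin δ cos φ₁ over cos δ − sin φ₁ sin φ₂.
λ₂ = λ₁ + Δλ = -113.56°.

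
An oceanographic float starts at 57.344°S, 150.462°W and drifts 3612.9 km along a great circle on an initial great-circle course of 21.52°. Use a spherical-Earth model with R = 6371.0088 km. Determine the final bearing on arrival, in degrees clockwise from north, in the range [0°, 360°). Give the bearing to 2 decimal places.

final bearing 12.74°

Angular distance δ = d/R = 3612.9 / 6371.0088 = 0.567084 rad.
With φ₁ = -57.344° = -1.000842 rad and θ = 21.52° = 0.375595 rad:
Applying the spherical law of cosines for sides, sin φ₂ = sin φ₁ cos δ + cos φ₁ sin δ cos θ = -0.440489, so φ₂ = -26.135°.
For the longitude increment, Δλ = atan2( sin θ sin δ cos φ₁, cos δ − sin φ₁ sin φ₂ ) = atan2(0.106327, 0.472612) = 12.679°.
λ₂ = λ₁ + Δλ = -137.783°.
The forward bearing on arrival equals the back-azimuth from the destination plus 180°.
Back-azimuth from P₂ (-26.14°, -137.78°) to P₁ (-57.34°, -150.46°), with Δλ' = λ₁ − λ₂ = -12.68°: atan2( sin Δλ' cos φ₁ , cos φ₂ sin φ₁ − sin φ₂ cos φ₁ cos Δλ' ) = 192.74°.
Final bearing = (192.74° + 180°) mod 360° = 12.74°.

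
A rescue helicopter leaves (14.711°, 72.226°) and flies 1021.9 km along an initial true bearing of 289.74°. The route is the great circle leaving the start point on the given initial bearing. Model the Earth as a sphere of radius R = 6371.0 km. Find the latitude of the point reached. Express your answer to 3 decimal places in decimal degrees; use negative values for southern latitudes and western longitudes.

latitude 17.629°

δ = 1021.9/6371 = 0.160399 rad (9.1902°).
With φ₁ = 14.711° = 0.256755 rad and θ = 289.74° = 5.056917 rad:
Applying the spherical law of cosines for sides, sin φ₂ = sin φ₁ cos δ + cos φ₁ sin δ cos θ = 0.302859, so φ₂ = 17.629°.
Then Δλ = atan2(-0.145398, 0.910255) = -0.158396 rad, from sin θ sin δ cos φ₁ over cos δ − sin φ₁ sin φ₂.
λ₂ = λ₁ + Δλ = 63.151°.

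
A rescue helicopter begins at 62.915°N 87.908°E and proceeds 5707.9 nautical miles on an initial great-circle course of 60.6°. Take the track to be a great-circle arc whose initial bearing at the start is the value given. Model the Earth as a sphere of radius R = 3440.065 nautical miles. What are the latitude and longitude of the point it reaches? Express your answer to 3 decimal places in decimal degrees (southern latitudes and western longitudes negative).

Angular distance δ = d/R = 5707.9 / 3440.065 = 1.659242 rad.
Converting: φ₁ = 1.098074 rad, θ = 1.057670 rad.
sin φ₂ = sin φ₁ cos δ + cos φ₁ sin δ cos θ = (0.890332)(-0.088330) + (0.455312)(0.996091)(0.490904) = 0.143997
φ₂ = asin(0.143997) = 0.144500 rad = 8.279°.
Then Δλ = atan2(0.395123, -0.216536) = 2.072118 rad, from sin θ sin δ cos φ₁ over cos δ − sin φ₁ sin φ₂.
λ₂ = 87.908° + 118.724° = 206.632°, normalized to (−180°, 180°] → -153.368°.

latitude 8.279°, longitude -153.368°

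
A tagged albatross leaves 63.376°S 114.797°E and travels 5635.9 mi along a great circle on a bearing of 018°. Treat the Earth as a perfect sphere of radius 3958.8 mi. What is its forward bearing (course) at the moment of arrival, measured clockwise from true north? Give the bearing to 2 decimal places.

Angular distance δ = d/R = 5635.9 / 3958.8 = 1.423638 rad.
Converting: φ₁ = -1.106120 rad, θ = 0.314159 rad.
Destination latitude: φ₂ = arcsin( sin φ₁ cos δ + cos φ₁ sin δ cos θ ) = arcsin(0.290514) = 16.889°.
For the longitude increment, Δλ = atan2( sin θ sin δ cos φ₁, cos δ − sin φ₁ sin φ₂ ) = atan2(0.136984, 0.406337) = 18.630°.
Hence λ₂ = 114.797° + 18.630° = 133.427°.
The forward bearing on arrival equals the back-azimuth from the destination plus 180°.
Back-azimuth from P₂ (16.89°, 133.43°) to P₁ (-63.38°, 114.80°), with Δλ' = λ₁ − λ₂ = -18.63°: atan2( sin Δλ' cos φ₁ , cos φ₂ sin φ₁ − sin φ₂ cos φ₁ cos Δλ' ) = 188.32°.
Final bearing = (188.32° + 180°) mod 360° = 8.32°.

final bearing 8.32°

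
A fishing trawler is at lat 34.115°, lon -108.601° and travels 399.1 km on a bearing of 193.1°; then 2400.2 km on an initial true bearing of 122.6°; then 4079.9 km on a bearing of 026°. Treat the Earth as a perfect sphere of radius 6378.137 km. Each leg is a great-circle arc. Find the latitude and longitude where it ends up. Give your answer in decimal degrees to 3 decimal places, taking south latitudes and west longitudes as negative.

latitude 48.989°, longitude -67.083°

Apply the spherical direct solution leg by leg, carrying full precision between legs.
Leg 1: from (34.115°, -108.601°), δ = 399.1/6378.137 = 0.062573 rad, θ = 193.1° → φ = 30.619°, λ = -109.545°.
Leg 2: from (30.619°, -109.545°), δ = 2400.2/6378.137 = 0.376317 rad, θ = 122.6° → φ = 17.656°, λ = -90.585°.
Leg 3: from (17.656°, -90.585°), δ = 4079.9/6378.137 = 0.639670 rad, θ = 26° → φ = 48.989°, λ = -67.083°.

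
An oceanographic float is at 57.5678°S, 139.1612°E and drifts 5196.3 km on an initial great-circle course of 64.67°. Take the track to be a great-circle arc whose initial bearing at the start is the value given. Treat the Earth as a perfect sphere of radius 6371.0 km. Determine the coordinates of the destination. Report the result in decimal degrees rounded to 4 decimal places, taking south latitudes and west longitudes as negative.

latitude -24.2954°, longitude -174.6111°

δ = 5196.3/6371 = 0.815618 rad (46.7314°).
With φ₁ = -57.5678° = -1.004748 rad and θ = 64.67° = 1.128704 rad:
Destination latitude: φ₂ = arcsin( sin φ₁ cos δ + cos φ₁ sin δ cos θ ) = arcsin(-0.411441) = -24.2954°.
Then Δλ = atan2(0.352963, 0.338152) = 0.806826 rad, from sin θ sin δ cos φ₁ over cos δ − sin φ₁ sin φ₂.
λ₂ = 139.1612° + 46.2277° = 185.3889°, normalized to (−180°, 180°] → -174.6111°.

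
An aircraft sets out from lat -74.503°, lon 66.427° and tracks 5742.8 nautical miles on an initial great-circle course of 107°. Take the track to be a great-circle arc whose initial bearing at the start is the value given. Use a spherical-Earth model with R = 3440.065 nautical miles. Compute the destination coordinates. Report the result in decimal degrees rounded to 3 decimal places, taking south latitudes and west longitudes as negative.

latitude 0.981°, longitude 174.289°

δ = 5742.8/3440.065 = 1.669387 rad (95.6488°).
With φ₁ = -74.503° = -1.300323 rad and θ = 107° = 1.867502 rad:
Applying the spherical law of cosines for sides, sin φ₂ = sin φ₁ cos δ + cos φ₁ sin δ cos θ = 0.017114, so φ₂ = 0.981°.
Then Δλ = atan2(0.254272, -0.081940) = 1.882540 rad, from sin θ sin δ cos φ₁ over cos δ − sin φ₁ sin φ₂.
λ₂ = λ₁ + Δλ = 174.289°.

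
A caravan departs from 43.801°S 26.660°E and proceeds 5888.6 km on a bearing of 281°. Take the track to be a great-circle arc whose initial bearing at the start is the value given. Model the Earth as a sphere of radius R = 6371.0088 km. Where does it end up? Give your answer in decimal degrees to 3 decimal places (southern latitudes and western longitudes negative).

latitude -17.881°, longitude -28.755°

The arc subtends δ = 5888.6/6371.0088 = 0.924281 rad at the centre.
Converting: φ₁ = -0.764472 rad, θ = 4.904375 rad.
sin φ₂ = sin φ₁ cos δ + cos φ₁ sin δ cos θ = (-0.692156)(0.602409) + (0.721748)(0.798188)(0.190809) = -0.307038
φ₂ = asin(-0.307038) = -0.312079 rad = -17.881°.
Δλ = atan2( sin θ sin δ cos φ₁ , cos δ − sin φ₁ sin φ₂ ) = atan2(-0.565506, 0.389891) = -0.967182 rad = -55.415°.
λ₂ = 26.660° + -55.415° = -28.755°.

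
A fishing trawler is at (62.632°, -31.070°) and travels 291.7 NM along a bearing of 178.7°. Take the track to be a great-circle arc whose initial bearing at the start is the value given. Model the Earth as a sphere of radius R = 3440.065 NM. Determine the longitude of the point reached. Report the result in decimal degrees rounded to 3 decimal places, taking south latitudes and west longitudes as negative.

longitude -30.864°

Angular distance δ = d/R = 291.7 / 3440.065 = 0.084795 rad.
Start latitude φ₁ = 1.093135 rad; initial bearing θ = 3.118903 rad.
sin φ₂ = sin φ₁ cos δ + cos φ₁ sin δ cos θ = (0.888072)(0.996407) + (0.459704)(0.084693)(-0.999743) = 0.845958
φ₂ = asin(0.845958) = 1.008359 rad = 57.775°.
Δλ = atan2( sin θ sin δ cos φ₁ , cos δ − sin φ₁ sin φ₂ ) = atan2(0.000883, 0.245136) = 0.003603 rad = 0.206°.
λ₂ = -31.070° + 0.206° = -30.864°.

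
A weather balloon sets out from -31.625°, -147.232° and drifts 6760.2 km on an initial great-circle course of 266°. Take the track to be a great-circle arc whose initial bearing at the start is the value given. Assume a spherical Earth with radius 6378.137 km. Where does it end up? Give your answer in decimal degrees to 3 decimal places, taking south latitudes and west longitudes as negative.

Central angle δ = d/R = 1.059902 rad.
With φ₁ = -31.625° = -0.551960 rad and θ = 266° = 4.642576 rad:
sin φ₂ = sin φ₁ cos δ + cos φ₁ sin δ cos θ = (-0.524357)(0.488958) + (0.851498)(0.872308)(-0.069756) = -0.308201
φ₂ = asin(-0.308201) = -0.313302 rad = -17.951°.
For the longitude increment, Δλ = atan2( sin θ sin δ cos φ₁, cos δ − sin φ₁ sin φ₂ ) = atan2(-0.740959, 0.327350) = -66.165°.
λ₂ = -147.232° + -66.165° = -213.397°, normalized to (−180°, 180°] → 146.603°.

latitude -17.951°, longitude 146.603°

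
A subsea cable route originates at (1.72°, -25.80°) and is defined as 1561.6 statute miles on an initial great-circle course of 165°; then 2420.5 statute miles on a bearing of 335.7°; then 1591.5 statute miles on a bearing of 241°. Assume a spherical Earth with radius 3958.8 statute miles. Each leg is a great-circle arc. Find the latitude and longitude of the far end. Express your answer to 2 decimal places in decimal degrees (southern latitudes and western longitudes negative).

latitude 0.46°, longitude -53.72°

Apply the spherical direct solution leg by leg, carrying full precision between legs.
Leg 1: from (1.72°, -25.80°), δ = 1561.6/3958.8 = 0.394463 rad, θ = 165° → φ = -20.08°, λ = -19.72°.
Leg 2: from (-20.08°, -19.72°), δ = 2420.5/3958.8 = 0.611423 rad, θ = 335.7° → φ = 12.14°, λ = -33.70°.
Leg 3: from (12.14°, -33.70°), δ = 1591.5/3958.8 = 0.402016 rad, θ = 241° → φ = 0.46°, λ = -53.72°.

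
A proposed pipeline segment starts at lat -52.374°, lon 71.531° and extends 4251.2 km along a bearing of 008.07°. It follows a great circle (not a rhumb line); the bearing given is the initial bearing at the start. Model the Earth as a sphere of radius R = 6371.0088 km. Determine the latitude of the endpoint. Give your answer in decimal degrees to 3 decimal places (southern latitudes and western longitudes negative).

δ = 4251.2/6371.0088 = 0.667273 rad (38.2319°).
Start latitude φ₁ = -0.914099 rad; initial bearing θ = 0.140848 rad.
Applying the spherical law of cosines for sides, sin φ₂ = sin φ₁ cos δ + cos φ₁ sin δ cos θ = -0.248069, so φ₂ = -14.363°.
Then Δλ = atan2(0.053038, 0.589039) = 0.089799 rad, from sin θ sin δ cos φ₁ over cos δ − sin φ₁ sin φ₂.
λ₂ = λ₁ + Δλ = 76.676°.

latitude -14.363°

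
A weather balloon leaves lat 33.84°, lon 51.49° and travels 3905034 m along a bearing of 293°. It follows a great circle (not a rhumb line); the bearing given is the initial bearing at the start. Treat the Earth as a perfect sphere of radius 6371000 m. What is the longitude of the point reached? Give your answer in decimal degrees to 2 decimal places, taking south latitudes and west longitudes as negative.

longitude 7.79°

The arc subtends δ = 3905034/6371000 = 0.612939 rad at the centre.
With φ₁ = 33.84° = 0.590619 rad and θ = 293° = 5.113815 rad:
Destination latitude: φ₂ = arcsin( sin φ₁ cos δ + cos φ₁ sin δ cos θ ) = arcsin(0.642202) = 39.96°.
For the longitude increment, Δλ = atan2( sin θ sin δ cos φ₁, cos δ − sin φ₁ sin φ₂ ) = atan2(-0.439836, 0.460334) = -43.70°.
λ₂ = 51.49° + -43.70° = 7.79°.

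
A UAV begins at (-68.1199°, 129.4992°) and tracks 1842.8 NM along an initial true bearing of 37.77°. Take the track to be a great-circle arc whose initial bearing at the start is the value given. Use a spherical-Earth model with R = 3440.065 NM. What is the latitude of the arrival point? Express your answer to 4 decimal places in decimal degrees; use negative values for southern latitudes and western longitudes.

δ = 1842.8/3440.065 = 0.535688 rad (30.6926°).
With φ₁ = -68.1199° = -1.188917 rad and θ = 37.77° = 0.659211 rad:
Destination latitude: φ₂ = arcsin( sin φ₁ cos δ + cos φ₁ sin δ cos θ ) = arcsin(-0.647610) = -40.3616°.
For the longitude increment, Δλ = atan2( sin θ sin δ cos φ₁, cos δ − sin φ₁ sin φ₂ ) = atan2(0.116509, 0.258958) = 24.2236°.
λ₂ = 129.4992° + 24.2236° = 153.7228°.

latitude -40.3616°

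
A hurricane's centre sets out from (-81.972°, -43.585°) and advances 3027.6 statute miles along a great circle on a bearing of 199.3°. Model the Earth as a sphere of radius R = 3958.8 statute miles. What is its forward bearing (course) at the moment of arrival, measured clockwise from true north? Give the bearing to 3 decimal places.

final bearing 355.530°

δ = 3027.6/3958.8 = 0.764777 rad (43.8185°).
Converting: φ₁ = -1.430681 rad, θ = 3.478441 rad.
sin φ₂ = sin φ₁ cos δ + cos φ₁ sin δ cos θ = (-0.990200)(0.721537) + (0.139657)(0.692376)(-0.943801) = -0.805727
φ₂ = asin(-0.805727) = -0.936901 rad = -53.680°.
For the longitude increment, Δλ = atan2( sin θ sin δ cos φ₁, cos δ − sin φ₁ sin φ₂ ) = atan2(-0.031959, -0.076294) = -157.271°.
λ₂ = -43.585° + -157.271° = -200.856°, normalized to (−180°, 180°] → 159.144°.
The forward bearing on arrival equals the back-azimuth from the destination plus 180°.
Back-azimuth from P₂ (-53.680°, 159.144°) to P₁ (-81.972°, -43.585°), with Δλ' = λ₁ − λ₂ = -202.729°: atan2( sin Δλ' cos φ₁ , cos φ₂ sin φ₁ − sin φ₂ cos φ₁ cos Δλ' ) = 175.530°.
Final bearing = (175.530° + 180°) mod 360° = 355.530°.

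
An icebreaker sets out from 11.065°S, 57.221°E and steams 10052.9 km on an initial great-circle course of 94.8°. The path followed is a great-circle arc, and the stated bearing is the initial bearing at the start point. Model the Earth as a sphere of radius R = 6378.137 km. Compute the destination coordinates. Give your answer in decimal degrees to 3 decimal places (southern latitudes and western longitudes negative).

Angular distance δ = d/R = 10052.9 / 6378.137 = 1.576150 rad.
Converting: φ₁ = -0.193121 rad, θ = 1.654572 rad.
Applying the spherical law of cosines for sides, sin φ₂ = sin φ₁ cos δ + cos φ₁ sin δ cos θ = -0.081094, so φ₂ = -4.651°.
For the longitude increment, Δλ = atan2( sin θ sin δ cos φ₁, cos δ − sin φ₁ sin φ₂ ) = atan2(0.977954, -0.020917) = 91.225°.
λ₂ = λ₁ + Δλ = 148.446°.

latitude -4.651°, longitude 148.446°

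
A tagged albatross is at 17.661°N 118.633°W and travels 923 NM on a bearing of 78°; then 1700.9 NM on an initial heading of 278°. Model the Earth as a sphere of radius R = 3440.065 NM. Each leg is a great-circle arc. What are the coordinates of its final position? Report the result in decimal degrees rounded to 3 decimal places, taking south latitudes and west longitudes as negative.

latitude 21.451°, longitude -132.919°

Apply the spherical direct solution leg by leg, carrying full precision between legs.
Leg 1: from (17.661°, -118.633°), δ = 923/3440.065 = 0.268309 rad, θ = 78° → φ = 20.185°, λ = -102.595°.
Leg 2: from (20.185°, -102.595°), δ = 1700.9/3440.065 = 0.494438 rad, θ = 278° → φ = 21.451°, λ = -132.919°.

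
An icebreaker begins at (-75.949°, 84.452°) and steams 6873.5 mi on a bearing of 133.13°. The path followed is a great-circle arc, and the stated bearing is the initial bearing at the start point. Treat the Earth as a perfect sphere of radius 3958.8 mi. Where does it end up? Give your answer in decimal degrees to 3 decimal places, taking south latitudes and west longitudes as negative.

The arc subtends δ = 6873.5/3958.8 = 1.736258 rad at the centre.
Start latitude φ₁ = -1.325560 rad; initial bearing θ = 2.323557 rad.
sin φ₂ = sin φ₁ cos δ + cos φ₁ sin δ cos θ = (-0.970080)(-0.164708) + (0.242785)(0.986342)(-0.683656) = -0.003935
φ₂ = asin(-0.003935) = -0.003935 rad = -0.225°.
Δλ = atan2( sin θ sin δ cos φ₁ , cos δ − sin φ₁ sin φ₂ ) = atan2(0.174766, -0.168525) = 2.338017 rad = 133.959°.
λ₂ = 84.452° + 133.959° = 218.411°, normalized to (−180°, 180°] → -141.589°.

latitude -0.225°, longitude -141.589°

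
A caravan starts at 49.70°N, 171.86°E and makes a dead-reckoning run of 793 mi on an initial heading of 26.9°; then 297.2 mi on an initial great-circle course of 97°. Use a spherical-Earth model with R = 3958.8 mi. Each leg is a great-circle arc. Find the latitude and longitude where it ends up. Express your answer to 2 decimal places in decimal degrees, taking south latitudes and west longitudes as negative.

latitude 58.77°, longitude -169.65°

Apply the spherical direct solution leg by leg, carrying full precision between legs.
Leg 1: from (49.70°, 171.86°), δ = 793/3958.8 = 0.200313 rad, θ = 26.9° → φ = 59.56°, λ = -177.90°.
Leg 2: from (59.56°, -177.90°), δ = 297.2/3958.8 = 0.075073 rad, θ = 97° → φ = 58.77°, λ = -169.65°.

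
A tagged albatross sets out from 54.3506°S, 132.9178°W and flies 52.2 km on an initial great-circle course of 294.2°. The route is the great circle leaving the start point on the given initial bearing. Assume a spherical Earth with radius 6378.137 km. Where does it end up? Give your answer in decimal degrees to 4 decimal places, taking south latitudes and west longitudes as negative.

latitude -54.1562°, longitude -133.6482°

δ = 52.2/6378.137 = 0.008184 rad (0.4689°).
Start latitude φ₁ = -0.948597 rad; initial bearing θ = 5.134759 rad.
sin φ₂ = sin φ₁ cos δ + cos φ₁ sin δ cos θ = (-0.812599)(0.999967) + (0.582824)(0.008184)(0.409923) = -0.810616
φ₂ = asin(-0.810616) = -0.945203 rad = -54.1562°.
Δλ = atan2( sin θ sin δ cos φ₁ , cos δ − sin φ₁ sin φ₂ ) = atan2(-0.004351, 0.341261) = -0.012748 rad = -0.7304°.
λ₂ = λ₁ + Δλ = -133.6482°.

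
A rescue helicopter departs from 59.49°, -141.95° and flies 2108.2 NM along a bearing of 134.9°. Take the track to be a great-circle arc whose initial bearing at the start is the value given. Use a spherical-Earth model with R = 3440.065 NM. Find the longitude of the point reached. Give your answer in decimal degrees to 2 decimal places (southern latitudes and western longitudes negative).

δ = 2108.2/3440.065 = 0.612837 rad (35.1130°).
Start latitude φ₁ = 1.038296 rad; initial bearing θ = 2.354449 rad.
Applying the spherical law of cosines for sides, sin φ₂ = sin φ₁ cos δ + cos φ₁ sin δ cos θ = 0.498630, so φ₂ = 29.91°.
For the longitude increment, Δλ = atan2( sin θ sin δ cos φ₁, cos δ − sin φ₁ sin φ₂ ) = atan2(0.206848, 0.388430) = 28.04°.
λ₂ = λ₁ + Δλ = -113.91°.

longitude -113.91°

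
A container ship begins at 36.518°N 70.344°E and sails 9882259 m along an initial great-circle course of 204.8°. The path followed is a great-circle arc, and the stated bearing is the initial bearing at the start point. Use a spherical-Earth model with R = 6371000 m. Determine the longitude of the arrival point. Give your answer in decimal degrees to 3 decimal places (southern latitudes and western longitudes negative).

The arc subtends δ = 9882259/6371000 = 1.551132 rad at the centre.
Converting: φ₁ = 0.637359 rad, θ = 3.574434 rad.
sin φ₂ = sin φ₁ cos δ + cos φ₁ sin δ cos θ = (0.595075)(0.019664) + (0.803670)(0.999807)(-0.907777) = -0.717711
φ₂ = asin(-0.717711) = -0.800510 rad = -45.866°.
For the longitude increment, Δλ = atan2( sin θ sin δ cos φ₁, cos δ − sin φ₁ sin φ₂ ) = atan2(-0.337036, 0.446756) = -37.031°.
λ₂ = λ₁ + Δλ = 33.313°.

longitude 33.313°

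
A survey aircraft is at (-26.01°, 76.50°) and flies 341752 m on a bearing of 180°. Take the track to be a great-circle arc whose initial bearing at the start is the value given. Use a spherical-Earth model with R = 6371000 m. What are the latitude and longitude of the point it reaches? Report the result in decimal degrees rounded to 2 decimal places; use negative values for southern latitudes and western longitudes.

δ = 341752/6371000 = 0.053642 rad (3.0734°).
Converting: φ₁ = -0.453960 rad, θ = 3.141593 rad.
sin φ₂ = sin φ₁ cos δ + cos φ₁ sin δ cos θ = (-0.438528)(0.998562) + (0.898718)(0.053616)(-1.000000) = -0.486083
φ₂ = asin(-0.486083) = -0.507602 rad = -29.08°.
Δλ = atan2( sin θ sin δ cos φ₁ , cos δ − sin φ₁ sin φ₂ ) = atan2(0.000000, 0.785401) = 0.000000 rad = 0.00°.
λ₂ = 76.50° + 0.00° = 76.50°.

latitude -29.08°, longitude 76.50°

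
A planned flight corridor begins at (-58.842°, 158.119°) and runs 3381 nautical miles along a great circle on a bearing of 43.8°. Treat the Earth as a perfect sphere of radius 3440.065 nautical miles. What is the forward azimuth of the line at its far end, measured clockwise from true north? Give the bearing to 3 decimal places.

final bearing 21.286°

Angular distance δ = d/R = 3381 / 3440.065 = 0.982830 rad.
With φ₁ = -58.842° = -1.026987 rad and θ = 43.8° = 0.764454 rad:
sin φ₂ = sin φ₁ cos δ + cos φ₁ sin δ cos θ = (-0.855744)(0.554670) + (0.517400)(0.832071)(0.721760) = -0.163928
φ₂ = asin(-0.163928) = -0.164671 rad = -9.435°.
For the longitude increment, Δλ = atan2( sin θ sin δ cos φ₁, cos δ − sin φ₁ sin φ₂ ) = atan2(0.297977, 0.414389) = 35.719°.
λ₂ = 158.119° + 35.719° = 193.838°, normalized to (−180°, 180°] → -166.162°.
The forward bearing on arrival equals the back-azimuth from the destination plus 180°.
Back-azimuth from P₂ (-9.435°, -166.162°) to P₁ (-58.842°, 158.119°), with Δλ' = λ₁ − λ₂ = 324.281°: atan2( sin Δλ' cos φ₁ , cos φ₂ sin φ₁ − sin φ₂ cos φ₁ cos Δλ' ) = 201.286°.
Final bearing = (201.286° + 180°) mod 360° = 21.286°.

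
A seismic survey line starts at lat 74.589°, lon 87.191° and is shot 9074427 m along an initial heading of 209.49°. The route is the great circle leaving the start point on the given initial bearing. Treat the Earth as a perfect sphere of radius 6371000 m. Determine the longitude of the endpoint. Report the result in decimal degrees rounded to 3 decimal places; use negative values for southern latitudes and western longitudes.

longitude 57.922°

The arc subtends δ = 9074427/6371000 = 1.424333 rad at the centre.
With φ₁ = 74.589° = 1.301824 rad and θ = 209.49° = 3.656290 rad:
Destination latitude: φ₂ = arcsin( sin φ₁ cos δ + cos φ₁ sin δ cos θ ) = arcsin(-0.088143) = -5.057°.
Δλ = atan2( sin θ sin δ cos φ₁ , cos δ − sin φ₁ sin φ₂ ) = atan2(-0.129416, 0.230914) = -0.510833 rad = -29.269°.
λ₂ = λ₁ + Δλ = 57.922°.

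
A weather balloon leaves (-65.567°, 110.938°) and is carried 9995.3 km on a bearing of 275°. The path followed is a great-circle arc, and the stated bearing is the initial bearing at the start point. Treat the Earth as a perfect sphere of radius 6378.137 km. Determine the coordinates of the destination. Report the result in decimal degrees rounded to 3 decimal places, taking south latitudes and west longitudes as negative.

δ = 9995.3/6378.137 = 1.567119 rad (89.7893°).
Converting: φ₁ = -1.144360 rad, θ = 4.799655 rad.
Destination latitude: φ₂ = arcsin( sin φ₁ cos δ + cos φ₁ sin δ cos θ ) = arcsin(0.032702) = 1.874°.
Then Δλ = atan2(-0.412052, 0.033451) = -1.489793 rad, from sin θ sin δ cos φ₁ over cos δ − sin φ₁ sin φ₂.
λ₂ = λ₁ + Δλ = 25.579°.

latitude 1.874°, longitude 25.579°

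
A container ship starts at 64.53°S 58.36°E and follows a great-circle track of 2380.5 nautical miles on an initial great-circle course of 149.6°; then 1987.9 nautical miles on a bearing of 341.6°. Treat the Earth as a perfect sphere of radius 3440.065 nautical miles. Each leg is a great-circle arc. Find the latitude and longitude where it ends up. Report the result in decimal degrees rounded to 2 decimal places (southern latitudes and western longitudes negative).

Apply the spherical direct solution leg by leg, carrying full precision between legs.
Leg 1: from (-64.53°, 58.36°), δ = 2380.5/3440.065 = 0.691993 rad, θ = 149.6° → φ = -68.72°, λ = 175.53°.
Leg 2: from (-68.72°, 175.53°), δ = 1987.9/3440.065 = 0.577867 rad, θ = 341.6° → φ = -36.33°, λ = 163.17°.

latitude -36.33°, longitude 163.17°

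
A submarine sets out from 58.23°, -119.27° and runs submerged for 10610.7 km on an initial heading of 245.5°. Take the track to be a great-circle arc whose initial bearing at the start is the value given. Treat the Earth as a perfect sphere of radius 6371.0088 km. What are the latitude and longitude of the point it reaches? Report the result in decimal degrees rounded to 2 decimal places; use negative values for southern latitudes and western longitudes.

latitude -17.32°, longitude 169.12°

The arc subtends δ = 10610.7/6371.0088 = 1.665466 rad at the centre.
With φ₁ = 58.23° = 1.016305 rad and θ = 245.5° = 4.284783 rad:
Applying the spherical law of cosines for sides, sin φ₂ = sin φ₁ cos δ + cos φ₁ sin δ cos θ = -0.297728, so φ₂ = -17.32°.
For the longitude increment, Δλ = atan2( sin θ sin δ cos φ₁, cos δ − sin φ₁ sin φ₂ ) = atan2(-0.476959, 0.158590) = -71.61°.
λ₂ = -119.27° + -71.61° = -190.88°, normalized to (−180°, 180°] → 169.12°.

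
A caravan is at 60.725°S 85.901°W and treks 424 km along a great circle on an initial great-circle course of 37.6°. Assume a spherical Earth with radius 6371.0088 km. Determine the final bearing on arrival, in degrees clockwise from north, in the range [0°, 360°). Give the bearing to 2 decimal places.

δ = 424/6371.0088 = 0.066551 rad (3.8131°).
Start latitude φ₁ = -1.059851 rad; initial bearing θ = 0.656244 rad.
Applying the spherical law of cosines for sides, sin φ₂ = sin φ₁ cos δ + cos φ₁ sin δ cos θ = -0.844587, so φ₂ = -57.628°.
Then Δλ = atan2(0.019842, 0.261068) = 0.075857 rad, from sin θ sin δ cos φ₁ over cos δ − sin φ₁ sin φ₂.
λ₂ = -85.901° + 4.346° = -81.555°.
The forward bearing on arrival equals the back-azimuth from the destination plus 180°.
Back-azimuth from P₂ (-57.63°, -81.55°) to P₁ (-60.73°, -85.90°), with Δλ' = λ₁ − λ₂ = -4.35°: atan2( sin Δλ' cos φ₁ , cos φ₂ sin φ₁ − sin φ₂ cos φ₁ cos Δλ' ) = 213.87°.
Final bearing = (213.87° + 180°) mod 360° = 33.87°.

final bearing 33.87°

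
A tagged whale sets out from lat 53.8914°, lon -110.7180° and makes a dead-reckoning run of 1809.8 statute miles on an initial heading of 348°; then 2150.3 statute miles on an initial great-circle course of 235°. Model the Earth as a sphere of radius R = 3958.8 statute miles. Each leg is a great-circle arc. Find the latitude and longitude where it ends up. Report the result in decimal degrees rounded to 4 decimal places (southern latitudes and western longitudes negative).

Apply the spherical direct solution leg by leg, carrying full precision between legs.
Leg 1: from (53.8914°, -110.7180°), δ = 1809.8/3958.8 = 0.457159 rad, θ = 348° → φ = 78.3442°, λ = -137.7345°.
Leg 2: from (78.3442°, -137.7345°), δ = 2150.3/3958.8 = 0.543170 rad, θ = 235° → φ = 51.1260°, λ = 179.8431°.

latitude 51.1260°, longitude 179.8431°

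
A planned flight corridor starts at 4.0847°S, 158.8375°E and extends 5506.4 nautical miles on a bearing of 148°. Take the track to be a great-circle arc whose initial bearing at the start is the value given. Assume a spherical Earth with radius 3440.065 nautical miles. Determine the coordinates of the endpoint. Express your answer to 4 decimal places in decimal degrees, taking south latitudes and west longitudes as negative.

latitude -57.4998°, longitude -101.5013°

The arc subtends δ = 5506.4/3440.065 = 1.600667 rad at the centre.
Converting: φ₁ = -0.071291 rad, θ = 2.583087 rad.
Applying the spherical law of cosines for sides, sin φ₂ = sin φ₁ cos δ + cos φ₁ sin δ cos θ = -0.843389, so φ₂ = -57.4998°.
Then Δλ = atan2(0.528337, -0.089942) = 1.739416 rad, from sin θ sin δ cos φ₁ over cos δ − sin φ₁ sin φ₂.
λ₂ = 158.8375° + 99.6612° = 258.4987°, normalized to (−180°, 180°] → -101.5013°.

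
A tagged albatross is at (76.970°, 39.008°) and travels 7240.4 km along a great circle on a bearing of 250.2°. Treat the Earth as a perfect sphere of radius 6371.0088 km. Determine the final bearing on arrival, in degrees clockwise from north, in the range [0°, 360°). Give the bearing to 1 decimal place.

δ = 7240.4/6371.0088 = 1.136461 rad (65.1144°).
Start latitude φ₁ = 1.343380 rad; initial bearing θ = 4.366814 rad.
Applying the spherical law of cosines for sides, sin φ₂ = sin φ₁ cos δ + cos φ₁ sin δ cos θ = 0.340692, so φ₂ = 19.919°.
Δλ = atan2( sin θ sin δ cos φ₁ , cos δ − sin φ₁ sin φ₂ ) = atan2(-0.192436, 0.088888) = -1.138082 rad = -65.207°.
λ₂ = λ₁ + Δλ = -26.199°.
The forward bearing on arrival equals the back-azimuth from the destination plus 180°.
Back-azimuth from P₂ (19.9°, -26.2°) to P₁ (77.0°, 39.0°), with Δλ' = λ₁ − λ₂ = 65.2°: atan2( sin Δλ' cos φ₁ , cos φ₂ sin φ₁ − sin φ₂ cos φ₁ cos Δλ' ) = 13.0°.
Final bearing = (13.0° + 180°) mod 360° = 193.0°.

final bearing 193.0°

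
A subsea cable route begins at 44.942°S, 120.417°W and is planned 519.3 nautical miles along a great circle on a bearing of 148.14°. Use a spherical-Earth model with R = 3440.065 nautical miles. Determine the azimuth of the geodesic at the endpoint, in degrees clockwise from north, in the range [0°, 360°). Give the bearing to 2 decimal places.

final bearing 142.57°

The arc subtends δ = 519.3/3440.065 = 0.150956 rad at the centre.
With φ₁ = -44.942° = -0.784386 rad and θ = 148.14° = 2.585531 rad:
Applying the spherical law of cosines for sides, sin φ₂ = sin φ₁ cos δ + cos φ₁ sin δ cos θ = -0.788765, so φ₂ = -52.070°.
For the longitude increment, Δλ = atan2( sin θ sin δ cos φ₁, cos δ − sin φ₁ sin φ₂ ) = atan2(0.056187, 0.431451) = 7.420°.
Hence λ₂ = -120.417° + 7.420° = -112.997°.
The forward bearing on arrival equals the back-azimuth from the destination plus 180°.
Back-azimuth from P₂ (-52.07°, -113.00°) to P₁ (-44.94°, -120.42°), with Δλ' = λ₁ − λ₂ = -7.42°: atan2( sin Δλ' cos φ₁ , cos φ₂ sin φ₁ − sin φ₂ cos φ₁ cos Δλ' ) = 322.57°.
Final bearing = (322.57° + 180°) mod 360° = 142.57°.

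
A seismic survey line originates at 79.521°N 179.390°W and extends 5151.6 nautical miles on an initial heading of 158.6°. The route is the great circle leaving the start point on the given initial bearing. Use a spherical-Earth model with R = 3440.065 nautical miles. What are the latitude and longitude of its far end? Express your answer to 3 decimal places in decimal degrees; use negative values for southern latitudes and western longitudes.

latitude -5.561°, longitude -157.944°

The arc subtends δ = 5151.6/3440.065 = 1.497530 rad at the centre.
Start latitude φ₁ = 1.387903 rad; initial bearing θ = 2.768092 rad.
Applying the spherical law of cosines for sides, sin φ₂ = sin φ₁ cos δ + cos φ₁ sin δ cos θ = -0.096902, so φ₂ = -5.561°.
Δλ = atan2( sin θ sin δ cos φ₁ , cos δ − sin φ₁ sin φ₂ ) = atan2(0.066184, 0.168486) = 0.374297 rad = 21.446°.
λ₂ = -179.390° + 21.446° = -157.944°.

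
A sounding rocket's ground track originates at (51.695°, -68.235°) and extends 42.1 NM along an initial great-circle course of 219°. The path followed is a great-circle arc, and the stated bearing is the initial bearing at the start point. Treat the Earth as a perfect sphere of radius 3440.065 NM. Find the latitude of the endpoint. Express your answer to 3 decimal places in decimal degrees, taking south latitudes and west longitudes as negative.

Central angle δ = d/R = 0.012238 rad.
Start latitude φ₁ = 0.902248 rad; initial bearing θ = 3.822271 rad.
Destination latitude: φ₂ = arcsin( sin φ₁ cos δ + cos φ₁ sin δ cos θ ) = arcsin(0.778768) = 51.148°.
Δλ = atan2( sin θ sin δ cos φ₁ , cos δ − sin φ₁ sin φ₂ ) = atan2(-0.004774, 0.388808) = -0.012277 rad = -0.703°.
λ₂ = λ₁ + Δλ = -68.938°.

latitude 51.148°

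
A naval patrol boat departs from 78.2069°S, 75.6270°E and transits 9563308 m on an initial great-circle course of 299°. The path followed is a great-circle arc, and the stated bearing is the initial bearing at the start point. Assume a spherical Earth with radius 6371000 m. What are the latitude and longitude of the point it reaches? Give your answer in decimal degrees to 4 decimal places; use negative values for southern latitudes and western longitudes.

latitude 1.7560°, longitude 14.8291°

Angular distance δ = d/R = 9563308 / 6371000 = 1.501069 rad.
With φ₁ = -78.2069° = -1.364968 rad and θ = 299° = 5.218534 rad:
Applying the spherical law of cosines for sides, sin φ₂ = sin φ₁ cos δ + cos φ₁ sin δ cos θ = 0.030643, so φ₂ = 1.7560°.
Δλ = atan2( sin θ sin δ cos φ₁ , cos δ − sin φ₁ sin φ₂ ) = atan2(-0.178319, 0.099668) = -1.061124 rad = -60.7979°.
λ₂ = 75.6270° + -60.7979° = 14.8291°.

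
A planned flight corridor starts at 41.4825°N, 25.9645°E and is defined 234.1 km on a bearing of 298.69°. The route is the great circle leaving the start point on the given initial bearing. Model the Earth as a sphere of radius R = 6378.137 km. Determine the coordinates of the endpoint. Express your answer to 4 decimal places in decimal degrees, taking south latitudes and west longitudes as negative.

Central angle δ = d/R = 0.036704 rad.
With φ₁ = 41.4825° = 0.724006 rad and θ = 298.69° = 5.213124 rad:
Destination latitude: φ₂ = arcsin( sin φ₁ cos δ + cos φ₁ sin δ cos θ ) = arcsin(0.675143) = 42.4652°.
Δλ = atan2( sin θ sin δ cos φ₁ , cos δ − sin φ₁ sin φ₂ ) = atan2(-0.024116, 0.552118) = -0.043650 rad = -2.5010°.
λ₂ = 25.9645° + -2.5010° = 23.4635°.

latitude 42.4652°, longitude 23.4635°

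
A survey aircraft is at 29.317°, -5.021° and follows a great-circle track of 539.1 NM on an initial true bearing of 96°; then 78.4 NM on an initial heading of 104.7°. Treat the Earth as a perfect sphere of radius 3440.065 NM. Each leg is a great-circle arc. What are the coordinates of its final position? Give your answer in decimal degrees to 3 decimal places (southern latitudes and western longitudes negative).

Apply the spherical direct solution leg by leg, carrying full precision between legs.
Leg 1: from (29.317°, -5.021°), δ = 539.1/3440.065 = 0.156712 rad, θ = 96° → φ = 27.996°, λ = 5.104°.
Leg 2: from (27.996°, 5.104°), δ = 78.4/3440.065 = 0.022790 rad, θ = 104.7° → φ = 27.658°, λ = 6.530°.

latitude 27.658°, longitude 6.530°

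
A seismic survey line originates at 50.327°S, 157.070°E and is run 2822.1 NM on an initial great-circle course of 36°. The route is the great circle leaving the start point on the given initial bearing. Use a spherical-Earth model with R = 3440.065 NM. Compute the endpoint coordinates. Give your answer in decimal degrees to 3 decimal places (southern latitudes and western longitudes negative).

δ = 2822.1/3440.065 = 0.820362 rad (47.0033°).
With φ₁ = -50.327° = -0.878372 rad and θ = 36° = 0.628319 rad:
sin φ₂ = sin φ₁ cos δ + cos φ₁ sin δ cos θ = (-0.769700)(0.681956) + (0.638405)(0.731393)(0.809017) = -0.147152
φ₂ = asin(-0.147152) = -0.147688 rad = -8.462°.
For the longitude increment, Δλ = atan2( sin θ sin δ cos φ₁, cos δ − sin φ₁ sin φ₂ ) = atan2(0.274452, 0.568693) = 25.762°.
λ₂ = 157.070° + 25.762° = 182.832°, normalized to (−180°, 180°] → -177.168°.

latitude -8.462°, longitude -177.168°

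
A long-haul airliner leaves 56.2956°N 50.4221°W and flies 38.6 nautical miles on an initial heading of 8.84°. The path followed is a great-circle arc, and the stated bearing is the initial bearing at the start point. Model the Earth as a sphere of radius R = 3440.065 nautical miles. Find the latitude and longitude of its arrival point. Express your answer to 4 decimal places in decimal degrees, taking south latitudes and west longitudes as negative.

δ = 38.6/3440.065 = 0.011221 rad (0.6429°).
With φ₁ = 56.2956° = 0.982544 rad and θ = 8.84° = 0.154287 rad:
Destination latitude: φ₂ = arcsin( sin φ₁ cos δ + cos φ₁ sin δ cos θ ) = arcsin(0.838012) = 56.9307°.
For the longitude increment, Δλ = atan2( sin θ sin δ cos φ₁, cos δ − sin φ₁ sin φ₂ ) = atan2(0.000957, 0.302786) = 0.1811°.
Hence λ₂ = -50.4221° + 0.1811° = -50.2410°.

latitude 56.9307°, longitude -50.2410°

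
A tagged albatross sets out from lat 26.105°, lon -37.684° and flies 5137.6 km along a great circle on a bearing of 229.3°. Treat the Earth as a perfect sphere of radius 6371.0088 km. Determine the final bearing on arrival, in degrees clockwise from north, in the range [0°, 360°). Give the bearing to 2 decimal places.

Angular distance δ = d/R = 5137.6 / 6371.0088 = 0.806403 rad.
Start latitude φ₁ = 0.455618 rad; initial bearing θ = 4.002040 rad.
Destination latitude: φ₂ = arcsin( sin φ₁ cos δ + cos φ₁ sin δ cos θ ) = arcsin(-0.118135) = -6.784°.
Then Δλ = atan2(-0.491400, 0.744081) = -0.583660 rad, from sin θ sin δ cos φ₁ over cos δ − sin φ₁ sin φ₂.
λ₂ = λ₁ + Δλ = -71.125°.
The forward bearing on arrival equals the back-azimuth from the destination plus 180°.
Back-azimuth from P₂ (-6.78°, -71.13°) to P₁ (26.11°, -37.68°), with Δλ' = λ₁ − λ₂ = 33.44°: atan2( sin Δλ' cos φ₁ , cos φ₂ sin φ₁ − sin φ₂ cos φ₁ cos Δλ' ) = 43.28°.
Final bearing = (43.28° + 180°) mod 360° = 223.28°.

final bearing 223.28°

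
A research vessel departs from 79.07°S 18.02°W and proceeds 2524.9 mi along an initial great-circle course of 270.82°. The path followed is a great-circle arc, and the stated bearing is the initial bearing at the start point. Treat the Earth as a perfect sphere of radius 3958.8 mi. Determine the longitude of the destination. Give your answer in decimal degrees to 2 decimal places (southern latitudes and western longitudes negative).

The arc subtends δ = 2524.9/3958.8 = 0.637794 rad at the centre.
Converting: φ₁ = -1.380032 rad, θ = 4.726701 rad.
sin φ₂ = sin φ₁ cos δ + cos φ₁ sin δ cos θ = (-0.981860)(0.803411) + (0.189610)(0.595425)(0.014311) = -0.787221
φ₂ = asin(-0.787221) = -0.906290 rad = -51.93°.
For the longitude increment, Δλ = atan2( sin θ sin δ cos φ₁, cos δ − sin φ₁ sin φ₂ ) = atan2(-0.112887, 0.030470) = -74.89°.
λ₂ = -18.02° + -74.89° = -92.91°.

longitude -92.91°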